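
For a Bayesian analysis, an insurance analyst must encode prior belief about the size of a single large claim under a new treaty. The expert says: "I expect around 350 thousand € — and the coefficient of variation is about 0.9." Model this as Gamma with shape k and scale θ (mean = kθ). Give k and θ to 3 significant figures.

k ≈ 1.23, θ ≈ 284

For Gamma(k, scale θ): mean = kθ, variance = kθ², so CV = 1/√k.
CV = 0.9, hence k = 1/CV² = 1.23.
Then θ = mean/k = 350/1.23 = 284.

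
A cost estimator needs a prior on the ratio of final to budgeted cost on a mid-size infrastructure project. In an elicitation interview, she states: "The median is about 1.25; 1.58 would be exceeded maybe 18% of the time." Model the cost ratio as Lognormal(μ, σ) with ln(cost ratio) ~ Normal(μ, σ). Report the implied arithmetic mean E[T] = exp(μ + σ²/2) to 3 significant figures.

If T ~ Lognormal(μ,σ) then ln T ~ Normal(μ,σ), so the p-quantile of ln T is μ + z_p·σ.
ln(1.25) = 0.2231 and ln(1.58) = 0.4574; z_{0.5} = 0, z_{0.82} = 0.9154.
σ = (0.4574 − 0.2231)/(0.9154 − (0)) = 0.256.
μ = 0.2231 − (0)·0.256 = 0.223.
E[T] = exp(μ + σ²/2) = exp(0.223 + 0.0328) = 1.29.

E[T] ≈ 1.29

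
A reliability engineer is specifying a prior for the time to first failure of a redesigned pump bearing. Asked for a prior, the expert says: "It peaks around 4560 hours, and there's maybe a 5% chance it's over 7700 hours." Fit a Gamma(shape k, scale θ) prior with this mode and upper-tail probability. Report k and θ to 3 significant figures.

Gamma(k,θ) with k>1 has mode (k−1)θ, so θ = 4560/(k−1).
Need P(X < 7700) = 0.95 with θ tied to k this way. Start at k = 2, θ = 4560: P(X<7700) ≈ 0.503.
Too low — raise k to concentrate. Iterating converges to k ≈ 11.2.
Then θ = 4560/(11.2−1) ≈ 448.

k ≈ 11.2, θ ≈ 448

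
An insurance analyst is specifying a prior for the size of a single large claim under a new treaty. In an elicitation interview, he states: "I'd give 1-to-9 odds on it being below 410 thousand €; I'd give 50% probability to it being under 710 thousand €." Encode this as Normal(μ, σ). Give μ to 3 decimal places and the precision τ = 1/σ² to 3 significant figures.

The p-quantile of Normal(μ,σ) is μ + z_p·σ, with z_{0.1} = -1.282 and z_{0.5} = 0.
Eliminate σ: μ = (z₂·x₁ − z₁·x₂)/(z₂ − z₁) = (0·410 − (-1.282)·710)/1.282 = 710.000.
Then σ = (x₂ − x₁)/(z₂ − z₁) = (710 − 410)/1.282 = 234.091.
Precision τ = 1/σ² = 1/234.1² = 1.82e-05.

μ = 710.000, τ = 1.82e-05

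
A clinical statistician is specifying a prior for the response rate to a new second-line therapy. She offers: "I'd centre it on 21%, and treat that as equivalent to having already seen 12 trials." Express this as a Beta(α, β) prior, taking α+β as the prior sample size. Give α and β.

Under the effective-sample-size interpretation, Beta(α, β) has prior mean α/(α+β) and prior sample size α+β.
So α+β = 12 and α/(α+β) = 0.21, giving α = 0.21·12 = 2.52 and β = 12 − 2.52 = 9.48.

α = 2.52, β = 9.48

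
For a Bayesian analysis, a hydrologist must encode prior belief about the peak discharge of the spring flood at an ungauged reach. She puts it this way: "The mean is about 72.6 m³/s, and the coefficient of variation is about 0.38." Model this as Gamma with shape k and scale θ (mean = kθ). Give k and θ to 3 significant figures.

k ≈ 6.93, θ ≈ 10.5

For Gamma(k, scale θ): mean = kθ, variance = kθ², so CV = 1/√k.
CV = 0.38, hence k = 1/CV² = 6.93.
Then θ = mean/k = 72.6/6.93 = 10.5.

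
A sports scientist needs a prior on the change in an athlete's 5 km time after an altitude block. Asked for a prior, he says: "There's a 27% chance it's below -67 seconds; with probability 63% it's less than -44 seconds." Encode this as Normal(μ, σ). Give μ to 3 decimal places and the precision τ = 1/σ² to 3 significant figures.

The p-quantile of Normal(μ,σ) is μ + z_p·σ, with z_{0.27} = -0.6128 and z_{0.63} = 0.3319.
Eliminate σ: μ = (z₂·x₁ − z₁·x₂)/(z₂ − z₁) = (0.3319·-67 − (-0.6128)·-44)/0.9447 = -52.080.
Then σ = (x₂ − x₁)/(z₂ − z₁) = (-44 − -67)/0.9447 = 24.347.
Precision τ = 1/σ² = 1/24.35² = 0.00169.

μ = -52.080, τ = 0.00169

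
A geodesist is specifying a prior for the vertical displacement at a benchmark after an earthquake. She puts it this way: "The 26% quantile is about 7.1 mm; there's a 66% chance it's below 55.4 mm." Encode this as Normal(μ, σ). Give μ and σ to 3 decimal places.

For Normal(μ,σ), the p-quantile is μ + z_p·σ. Here z_{0.26} = -0.6433, z_{0.66} = 0.4125.
So 7.1 = μ − 0.6433σ and 55.4 = μ + 0.4125σ.
Subtracting: σ = (55.4 − 7.1)/(0.4125 − (-0.6433)) = 45.747.
Then μ = 7.1 − (-0.6433)·45.747 = 36.531.

μ = 36.531, σ = 45.747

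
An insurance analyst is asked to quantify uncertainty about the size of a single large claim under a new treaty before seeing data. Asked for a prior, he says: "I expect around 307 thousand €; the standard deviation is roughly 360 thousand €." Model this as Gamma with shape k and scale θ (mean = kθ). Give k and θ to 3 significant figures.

For Gamma(k, scale θ): mean = kθ, variance = kθ², so CV = 1/√k.
CV = SD/mean = 360/307 = 1.173, hence k = 1/CV² = 0.727.
Then θ = mean/k = 307/0.727 = 422.

k ≈ 0.727, θ ≈ 422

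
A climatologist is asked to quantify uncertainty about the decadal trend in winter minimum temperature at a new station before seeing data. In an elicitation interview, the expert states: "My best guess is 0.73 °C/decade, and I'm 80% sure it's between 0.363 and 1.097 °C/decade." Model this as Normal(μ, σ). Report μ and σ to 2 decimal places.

A symmetric 80% interval runs μ ± z·σ with z = 1.282.
Half-width = 0.367, so σ = 0.367/1.282 = 0.29.
μ is the stated best guess, 0.73.

μ = 0.73, σ = 0.29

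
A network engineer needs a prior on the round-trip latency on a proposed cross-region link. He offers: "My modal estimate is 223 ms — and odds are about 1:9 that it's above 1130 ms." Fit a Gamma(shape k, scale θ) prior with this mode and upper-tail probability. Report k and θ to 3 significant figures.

Gamma(k,θ) with k>1 has mode (k−1)θ, so θ = 223/(k−1).
Need P(X < 1130) = 0.9 with θ tied to k this way. Start at k = 2, θ = 223: P(X<1130) ≈ 0.962.
Too high — lower k to spread out. Iterating converges to k ≈ 1.67.
Then θ = 223/(1.67−1) ≈ 333.

k ≈ 1.67, θ ≈ 333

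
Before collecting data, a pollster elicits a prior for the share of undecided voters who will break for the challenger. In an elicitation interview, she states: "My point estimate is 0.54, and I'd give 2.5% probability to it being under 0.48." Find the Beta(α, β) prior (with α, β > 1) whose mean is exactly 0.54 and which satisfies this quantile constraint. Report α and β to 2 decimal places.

α ≈ 143.73, β ≈ 122.44

With mean 0.54 fixed, write α = 0.54s, β = 0.46s where s = α+β.
Need P(θ < 0.48) = 0.025 under Beta(0.54s, 0.46s). Normal approximation: (q−m)/√(m(1−m)/s) ≈ z_{0.025} = -1.96, so s ≈ 0.54·0.46·(-1.96)²/(0.48−0.54)² = 265.1.
At s = 265.1: P(θ<0.48) ≈ 0.025. Adjusting to match 0.025 gives s ≈ 266.16.
So α = 0.54·266.16 ≈ 143.73, β = 0.46·266.16 ≈ 122.44.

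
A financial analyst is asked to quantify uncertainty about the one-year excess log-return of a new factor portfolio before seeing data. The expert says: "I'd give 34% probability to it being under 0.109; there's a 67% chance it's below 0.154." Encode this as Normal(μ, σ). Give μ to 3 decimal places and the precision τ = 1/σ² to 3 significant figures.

μ = 0.131, τ = 359

For Normal(μ,σ), the p-quantile is μ + z_p·σ. Here z_{0.34} = -0.4125, z_{0.67} = 0.4399.
So 0.109 = μ − 0.4125σ and 0.154 = μ + 0.4399σ.
Subtracting: σ = (0.154 − 0.109)/(0.4399 − (-0.4125)) = 0.053.
Then μ = 0.109 − (-0.4125)·0.053 = 0.131.
Precision τ = 1/σ² = 1/0.05279² = 359.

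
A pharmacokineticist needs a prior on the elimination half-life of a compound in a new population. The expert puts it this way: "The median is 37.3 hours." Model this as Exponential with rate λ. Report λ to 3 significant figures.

λ ≈ 0.0186

Exponential median = ln 2 / λ, so λ = ln 2 / 37.3 = 0.0186.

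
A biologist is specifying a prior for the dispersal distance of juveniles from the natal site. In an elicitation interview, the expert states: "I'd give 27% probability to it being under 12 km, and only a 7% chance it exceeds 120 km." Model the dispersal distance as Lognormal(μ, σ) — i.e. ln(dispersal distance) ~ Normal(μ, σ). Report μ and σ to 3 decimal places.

μ ≈ 3.161, σ ≈ 1.102

If T ~ Lognormal(μ,σ) then ln T ~ Normal(μ,σ), so the p-quantile of ln T is μ + z_p·σ.
ln(12) = 2.485 and ln(120) = 4.787; z_{0.27} = -0.6128, z_{0.93} = 1.476.
σ = (4.787 − 2.485)/(1.476 − (-0.6128)) = 1.102.
μ = 2.485 − (-0.6128)·1.102 = 3.161.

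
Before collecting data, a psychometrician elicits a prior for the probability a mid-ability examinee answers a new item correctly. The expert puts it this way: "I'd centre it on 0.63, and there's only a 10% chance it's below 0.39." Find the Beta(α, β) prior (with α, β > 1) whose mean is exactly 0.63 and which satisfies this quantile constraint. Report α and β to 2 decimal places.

α ≈ 4.26, β ≈ 2.50

With mean 0.63 fixed, write α = 0.63s, β = 0.37s where s = α+β.
Need P(θ < 0.39) = 0.1 under Beta(0.63s, 0.37s). Normal approximation: (q−m)/√(m(1−m)/s) ≈ z_{0.1} = -1.28, so s ≈ 0.63·0.37·(-1.28)²/(0.39−0.63)² = 6.6.
At s = 6.6: P(θ<0.39) ≈ 0.102. Adjusting to match 0.1 gives s ≈ 6.76.
So α = 0.63·6.76 ≈ 4.26, β = 0.37·6.76 ≈ 2.50.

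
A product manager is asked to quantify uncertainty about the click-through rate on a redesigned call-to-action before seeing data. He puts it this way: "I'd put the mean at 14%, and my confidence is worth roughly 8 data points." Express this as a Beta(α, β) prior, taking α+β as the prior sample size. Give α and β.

Under the effective-sample-size interpretation, Beta(α, β) has prior mean α/(α+β) and prior sample size α+β.
So α+β = 8 and α/(α+β) = 0.14, giving α = 0.14·8 = 1.12 and β = 8 − 1.12 = 6.88.

α = 1.12, β = 6.88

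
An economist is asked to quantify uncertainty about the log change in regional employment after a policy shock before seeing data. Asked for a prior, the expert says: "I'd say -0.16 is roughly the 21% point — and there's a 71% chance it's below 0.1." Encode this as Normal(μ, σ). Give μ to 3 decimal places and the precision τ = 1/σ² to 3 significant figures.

μ = -0.006, τ = 27.4

For Normal(μ,σ), the p-quantile is μ + z_p·σ. Here z_{0.21} = -0.8064, z_{0.71} = 0.5534.
So -0.16 = μ − 0.8064σ and 0.1 = μ + 0.5534σ.
Subtracting: σ = (0.1 − -0.16)/(0.5534 − (-0.8064)) = 0.191.
Then μ = -0.16 − (-0.8064)·0.191 = -0.006.
Precision τ = 1/σ² = 1/0.1912² = 27.4.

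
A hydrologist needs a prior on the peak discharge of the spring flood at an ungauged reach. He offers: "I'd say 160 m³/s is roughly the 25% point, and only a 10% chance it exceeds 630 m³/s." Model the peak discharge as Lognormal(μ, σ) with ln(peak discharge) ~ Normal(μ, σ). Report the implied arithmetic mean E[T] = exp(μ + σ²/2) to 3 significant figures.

If T ~ Lognormal(μ,σ) then ln T ~ Normal(μ,σ), so the p-quantile of ln T is μ + z_p·σ.
ln(160) = 5.075 and ln(630) = 6.446; z_{0.25} = -0.6745, z_{0.9} = 1.282.
σ = (6.446 − 5.075)/(1.282 − (-0.6745)) = 0.701.
μ = 5.075 − (-0.6745)·0.701 = 5.548.
E[T] = exp(μ + σ²/2) = exp(5.548 + 0.2455) = 328 m³/s.

E[T] ≈ 328 m³/s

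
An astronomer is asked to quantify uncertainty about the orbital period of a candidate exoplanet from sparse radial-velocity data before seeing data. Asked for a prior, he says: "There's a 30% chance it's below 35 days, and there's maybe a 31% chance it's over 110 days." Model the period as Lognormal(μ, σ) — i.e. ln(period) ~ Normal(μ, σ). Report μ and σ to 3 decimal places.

μ ≈ 4.144, σ ≈ 1.122

If T ~ Lognormal(μ,σ) then ln T ~ Normal(μ,σ), so the p-quantile of ln T is μ + z_p·σ.
ln(35) = 3.555 and ln(110) = 4.7; z_{0.3} = -0.5244, z_{0.69} = 0.4959.
σ = (4.7 − 3.555)/(0.4959 − (-0.5244)) = 1.122.
μ = 3.555 − (-0.5244)·1.122 = 4.144.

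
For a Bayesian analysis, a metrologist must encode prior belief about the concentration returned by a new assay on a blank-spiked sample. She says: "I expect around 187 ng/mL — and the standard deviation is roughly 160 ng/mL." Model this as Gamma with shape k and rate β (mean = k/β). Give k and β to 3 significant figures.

k ≈ 1.37, β ≈ 0.0073

For Gamma(k, rate β): mean = k/β, variance = k/β², so CV = 1/√k.
CV = SD/mean = 160/187 = 0.8556, hence k = 1/CV² = 1.37.
Then β = k/mean = 1.37/187 = 0.0073.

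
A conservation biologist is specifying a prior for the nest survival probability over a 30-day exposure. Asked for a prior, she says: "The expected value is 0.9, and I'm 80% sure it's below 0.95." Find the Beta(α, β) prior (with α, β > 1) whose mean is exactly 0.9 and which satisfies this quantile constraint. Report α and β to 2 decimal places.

With mean 0.9 fixed, write α = 0.9s, β = 0.1s where s = α+β.
Need P(θ < 0.95) = 0.8 under Beta(0.9s, 0.1s). Normal approximation: (q−m)/√(m(1−m)/s) ≈ z_{0.8} = 0.842, so s ≈ 0.9·0.1·(0.842)²/(0.95−0.9)² = 25.5.
At s = 25.5: P(θ<0.95) ≈ 0.797. Adjusting to match 0.8 gives s ≈ 25.90.
So α = 0.9·25.90 ≈ 23.31, β = 0.1·25.90 ≈ 2.59.

α ≈ 23.31, β ≈ 2.59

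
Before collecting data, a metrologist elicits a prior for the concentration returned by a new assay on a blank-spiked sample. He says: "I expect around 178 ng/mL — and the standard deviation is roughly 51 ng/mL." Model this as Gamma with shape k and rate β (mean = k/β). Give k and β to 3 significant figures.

k ≈ 12.2, β ≈ 0.0684

For Gamma(k, rate β): mean = k/β, variance = k/β², so CV = 1/√k.
CV = SD/mean = 51/178 = 0.2865, hence k = 1/CV² = 12.2.
Then β = k/mean = 12.2/178 = 0.0684.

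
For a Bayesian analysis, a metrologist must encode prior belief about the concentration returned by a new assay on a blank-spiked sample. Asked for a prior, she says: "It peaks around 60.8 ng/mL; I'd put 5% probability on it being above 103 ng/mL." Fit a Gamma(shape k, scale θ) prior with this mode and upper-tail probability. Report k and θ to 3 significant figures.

k ≈ 11, θ ≈ 6.05

Gamma(k,θ) with k>1 has mode (k−1)θ, so θ = 60.8/(k−1).
Need P(X < 103) = 0.95 with θ tied to k this way. Start at k = 2, θ = 60.8: P(X<103) ≈ 0.505.
Too low — raise k to concentrate. Iterating converges to k ≈ 11.
Then θ = 60.8/(11−1) ≈ 6.05.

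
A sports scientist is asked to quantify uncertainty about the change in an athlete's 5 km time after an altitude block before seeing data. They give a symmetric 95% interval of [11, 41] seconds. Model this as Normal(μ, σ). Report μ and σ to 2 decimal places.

A symmetric 95% interval runs μ ± z·σ with z = 1.96.
Half-width = 15, so σ = 15/1.96 = 7.65.
μ is the interval midpoint, 26.00.

μ = 26.00, σ = 7.65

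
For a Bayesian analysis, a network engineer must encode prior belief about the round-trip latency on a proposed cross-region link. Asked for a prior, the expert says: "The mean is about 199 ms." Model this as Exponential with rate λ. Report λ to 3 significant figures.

Exponential mean = 1/λ, so λ = 1/199.0 = 0.00503.

λ ≈ 0.00503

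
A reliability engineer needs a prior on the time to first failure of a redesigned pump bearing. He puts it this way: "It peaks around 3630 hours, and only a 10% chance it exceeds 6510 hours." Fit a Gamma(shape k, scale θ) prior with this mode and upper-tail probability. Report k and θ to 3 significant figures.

Gamma(k,θ) with k>1 has mode (k−1)θ, so θ = 3630/(k−1).
Need P(X < 6510) = 0.9 with θ tied to k this way. Start at k = 2, θ = 3630: P(X<6510) ≈ 0.535.
Too low — raise k to concentrate. Iterating converges to k ≈ 6.58.
Then θ = 3630/(6.58−1) ≈ 651.

k ≈ 6.58, θ ≈ 651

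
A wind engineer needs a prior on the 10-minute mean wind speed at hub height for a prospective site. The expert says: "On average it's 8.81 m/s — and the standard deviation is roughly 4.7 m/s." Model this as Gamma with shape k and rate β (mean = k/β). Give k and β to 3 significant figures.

For Gamma(k, rate β): mean = k/β, variance = k/β², so CV = 1/√k.
CV = SD/mean = 4.7/8.81 = 0.5335, hence k = 1/CV² = 3.51.
Then β = k/mean = 3.51/8.81 = 0.399.

k ≈ 3.51, β ≈ 0.399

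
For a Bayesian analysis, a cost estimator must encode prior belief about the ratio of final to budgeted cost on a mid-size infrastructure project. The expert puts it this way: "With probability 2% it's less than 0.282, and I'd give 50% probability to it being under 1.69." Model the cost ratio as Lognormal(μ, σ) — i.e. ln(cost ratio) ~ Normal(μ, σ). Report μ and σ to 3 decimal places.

If T ~ Lognormal(μ,σ) then ln T ~ Normal(μ,σ), so the p-quantile of ln T is μ + z_p·σ.
ln(0.282) = -1.266 and ln(1.69) = 0.5247; z_{0.02} = -2.054, z_{0.5} = 0.
σ = (0.5247 − -1.266)/(0 − (-2.054)) = 0.872.
μ = -1.266 − (-2.054)·0.872 = 0.525.

μ ≈ 0.525, σ ≈ 0.872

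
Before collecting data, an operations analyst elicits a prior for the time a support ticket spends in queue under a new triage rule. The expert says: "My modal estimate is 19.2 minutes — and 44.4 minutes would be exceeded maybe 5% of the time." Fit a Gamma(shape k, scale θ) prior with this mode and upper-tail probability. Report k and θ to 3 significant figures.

k ≈ 4.9, θ ≈ 4.93

Gamma(k,θ) with k>1 has mode (k−1)θ, so θ = 19.2/(k−1).
Need P(X < 44.4) = 0.95 with θ tied to k this way. Start at k = 2, θ = 19.2: P(X<44.4) ≈ 0.672.
Too low — raise k to concentrate. Iterating converges to k ≈ 4.9.
Then θ = 19.2/(4.9−1) ≈ 4.93.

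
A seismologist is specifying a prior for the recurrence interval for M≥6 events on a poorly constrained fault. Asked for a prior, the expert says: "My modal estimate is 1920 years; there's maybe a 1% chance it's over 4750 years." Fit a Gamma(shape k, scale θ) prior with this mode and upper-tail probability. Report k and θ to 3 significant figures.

k ≈ 6.73, θ ≈ 335

Gamma(k,θ) with k>1 has mode (k−1)θ, so θ = 1920/(k−1).
Need P(X < 4750) = 0.99 with θ tied to k this way. Start at k = 2, θ = 1920: P(X<4750) ≈ 0.707.
Too low — raise k to concentrate. Iterating converges to k ≈ 6.73.
Then θ = 1920/(6.73−1) ≈ 335.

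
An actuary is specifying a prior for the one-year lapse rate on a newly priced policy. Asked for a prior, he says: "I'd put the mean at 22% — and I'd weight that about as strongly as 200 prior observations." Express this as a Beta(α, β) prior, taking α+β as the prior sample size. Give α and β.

Under the effective-sample-size interpretation, Beta(α, β) has prior mean α/(α+β) and prior sample size α+β.
So α+β = 200 and α/(α+β) = 0.22, giving α = 0.22·200 = 44 and β = 200 − 44 = 156.

α = 44, β = 156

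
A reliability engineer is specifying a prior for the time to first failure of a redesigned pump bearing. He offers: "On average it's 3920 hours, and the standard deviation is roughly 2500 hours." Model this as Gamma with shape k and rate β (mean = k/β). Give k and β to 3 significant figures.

k ≈ 2.46, β ≈ 0.000627

For Gamma(k, rate β): mean = k/β, variance = k/β², so CV = 1/√k.
CV = SD/mean = 2500/3920 = 0.6378, hence k = 1/CV² = 2.46.
Then β = k/mean = 2.46/3920 = 0.000627.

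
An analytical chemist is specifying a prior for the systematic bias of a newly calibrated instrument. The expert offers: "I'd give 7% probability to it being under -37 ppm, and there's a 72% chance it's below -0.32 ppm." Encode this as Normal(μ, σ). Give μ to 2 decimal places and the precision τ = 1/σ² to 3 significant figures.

The p-quantile of Normal(μ,σ) is μ + z_p·σ, with z_{0.07} = -1.476 and z_{0.72} = 0.5828.
Eliminate σ: μ = (z₂·x₁ − z₁·x₂)/(z₂ − z₁) = (0.5828·-37 − (-1.476)·-0.32)/2.059 = -10.70.
Then σ = (x₂ − x₁)/(z₂ − z₁) = (-0.32 − -37)/2.059 = 17.82.
Precision τ = 1/σ² = 1/17.82² = 0.00315.

μ = -10.70, τ = 0.00315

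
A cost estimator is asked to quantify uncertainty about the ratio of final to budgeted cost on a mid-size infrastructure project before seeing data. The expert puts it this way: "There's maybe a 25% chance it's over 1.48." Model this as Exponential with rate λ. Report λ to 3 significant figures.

P(T > 1.48) = e^(−λ·1.48) = 0.25, so λ = −ln(0.25)/1.48 = 0.937.

λ ≈ 0.937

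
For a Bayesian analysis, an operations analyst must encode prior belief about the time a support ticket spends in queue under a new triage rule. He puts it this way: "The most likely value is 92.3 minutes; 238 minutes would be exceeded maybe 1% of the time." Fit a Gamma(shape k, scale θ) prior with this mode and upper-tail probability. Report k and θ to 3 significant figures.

Gamma(k,θ) with k>1 has mode (k−1)θ, so θ = 92.3/(k−1).
Need P(X < 238) = 0.99 with θ tied to k this way. Start at k = 2, θ = 92.3: P(X<238) ≈ 0.728.
Too low — raise k to concentrate. Iterating converges to k ≈ 6.2.
Then θ = 92.3/(6.2−1) ≈ 17.8.

k ≈ 6.2, θ ≈ 17.8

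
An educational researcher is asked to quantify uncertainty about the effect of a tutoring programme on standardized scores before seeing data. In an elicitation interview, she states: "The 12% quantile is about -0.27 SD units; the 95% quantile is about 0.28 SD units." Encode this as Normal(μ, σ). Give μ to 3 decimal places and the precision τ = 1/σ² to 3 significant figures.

For Normal(μ,σ), the p-quantile is μ + z_p·σ. Here z_{0.12} = -1.175, z_{0.95} = 1.645.
So -0.27 = μ − 1.175σ and 0.28 = μ + 1.645σ.
Subtracting: σ = (0.28 − -0.27)/(1.645 − (-1.175)) = 0.195.
Then μ = -0.27 − (-1.175)·0.195 = -0.041.
Precision τ = 1/σ² = 1/0.195² = 26.3.

μ = -0.041, τ = 26.3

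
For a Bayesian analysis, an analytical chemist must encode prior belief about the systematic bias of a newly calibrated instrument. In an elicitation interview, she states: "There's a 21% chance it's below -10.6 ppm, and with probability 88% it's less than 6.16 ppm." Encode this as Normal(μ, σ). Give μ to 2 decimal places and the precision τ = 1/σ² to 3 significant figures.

The p-quantile of Normal(μ,σ) is μ + z_p·σ, with z_{0.21} = -0.8064 and z_{0.88} = 1.175.
Eliminate σ: μ = (z₂·x₁ − z₁·x₂)/(z₂ − z₁) = (1.175·-10.6 − (-0.8064)·6.16)/1.981 = -3.78.
Then σ = (x₂ − x₁)/(z₂ − z₁) = (6.16 − -10.6)/1.981 = 8.46.
Precision τ = 1/σ² = 1/8.459² = 0.014.

μ = -3.78, τ = 0.014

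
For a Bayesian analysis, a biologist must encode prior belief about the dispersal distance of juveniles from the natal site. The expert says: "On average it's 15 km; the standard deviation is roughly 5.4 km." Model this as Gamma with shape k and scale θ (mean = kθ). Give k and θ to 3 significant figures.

k ≈ 7.72, θ ≈ 1.94

For Gamma(k, scale θ): mean = kθ, variance = kθ², so CV = 1/√k.
CV = SD/mean = 5.4/15 = 0.36, hence k = 1/CV² = 7.72.
Then θ = mean/k = 15/7.72 = 1.94.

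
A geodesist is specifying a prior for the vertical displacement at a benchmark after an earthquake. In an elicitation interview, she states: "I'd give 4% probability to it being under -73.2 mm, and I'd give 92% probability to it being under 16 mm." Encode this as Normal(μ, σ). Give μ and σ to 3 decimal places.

For Normal(μ,σ), the p-quantile is μ + z_p·σ. Here z_{0.04} = -1.751, z_{0.92} = 1.405.
So -73.2 = μ − 1.751σ and 16 = μ + 1.405σ.
Subtracting: σ = (16 − -73.2)/(1.405 − (-1.751)) = 28.266.
Then μ = -73.2 − (-1.751)·28.266 = -23.715.

μ = -23.715, σ = 28.266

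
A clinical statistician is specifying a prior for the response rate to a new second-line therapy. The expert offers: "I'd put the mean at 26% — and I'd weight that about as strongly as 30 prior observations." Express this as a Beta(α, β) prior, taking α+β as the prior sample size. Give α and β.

Under the effective-sample-size interpretation, Beta(α, β) has prior mean α/(α+β) and prior sample size α+β.
So α+β = 30 and α/(α+β) = 0.26, giving α = 0.26·30 = 7.8 and β = 30 − 7.8 = 22.2.

α = 7.8, β = 22.2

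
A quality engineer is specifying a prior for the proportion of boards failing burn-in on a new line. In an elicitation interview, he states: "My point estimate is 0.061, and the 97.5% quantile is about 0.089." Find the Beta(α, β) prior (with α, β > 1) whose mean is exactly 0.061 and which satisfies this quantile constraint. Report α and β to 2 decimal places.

α ≈ 20.38, β ≈ 313.75

With mean 0.061 fixed, write α = 0.061s, β = 0.939s where s = α+β.
Need P(θ < 0.089) = 0.975 under Beta(0.061s, 0.939s). Normal approximation: (q−m)/√(m(1−m)/s) ≈ z_{0.975} = 1.96, so s ≈ 0.061·0.939·(1.96)²/(0.089−0.061)² = 280.7.
At s = 280.7: P(θ<0.089) ≈ 0.965. Adjusting to match 0.975 gives s ≈ 334.13.
So α = 0.061·334.13 ≈ 20.38, β = 0.939·334.13 ≈ 313.75.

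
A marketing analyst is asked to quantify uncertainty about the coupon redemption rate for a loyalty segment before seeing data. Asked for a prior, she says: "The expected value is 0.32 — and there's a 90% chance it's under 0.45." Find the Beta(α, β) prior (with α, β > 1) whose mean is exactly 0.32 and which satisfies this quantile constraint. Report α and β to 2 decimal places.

α ≈ 7.01, β ≈ 14.89

With mean 0.32 fixed, write α = 0.32s, β = 0.68s where s = α+β.
Need P(θ < 0.45) = 0.9 under Beta(0.32s, 0.68s). Normal approximation: (q−m)/√(m(1−m)/s) ≈ z_{0.9} = 1.28, so s ≈ 0.32·0.68·(1.28)²/(0.45−0.32)² = 21.1.
At s = 21.1: P(θ<0.45) ≈ 0.896. Adjusting to match 0.9 gives s ≈ 21.90.
So α = 0.32·21.90 ≈ 7.01, β = 0.68·21.90 ≈ 14.89.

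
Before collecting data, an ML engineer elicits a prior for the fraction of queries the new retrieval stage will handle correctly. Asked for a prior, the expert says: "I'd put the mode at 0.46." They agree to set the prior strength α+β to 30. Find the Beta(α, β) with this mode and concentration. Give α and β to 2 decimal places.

For α,β > 1 the Beta mode is (α−1)/(α+β−2). With α+β = 30, the mode is (α−1)/28.
Set (α−1)/28 = 0.46 → α = 1 + 0.46·28 = 13.88.
β = 30 − α = 16.12.

α = 13.88, β = 16.12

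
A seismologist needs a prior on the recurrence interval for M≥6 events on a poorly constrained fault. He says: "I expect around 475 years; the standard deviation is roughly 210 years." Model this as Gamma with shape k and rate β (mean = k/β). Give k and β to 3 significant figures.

k ≈ 5.12, β ≈ 0.0108

For Gamma(k, rate β): mean = k/β, variance = k/β², so CV = 1/√k.
CV = SD/mean = 210/475 = 0.4421, hence k = 1/CV² = 5.12.
Then β = k/mean = 5.12/475 = 0.0108.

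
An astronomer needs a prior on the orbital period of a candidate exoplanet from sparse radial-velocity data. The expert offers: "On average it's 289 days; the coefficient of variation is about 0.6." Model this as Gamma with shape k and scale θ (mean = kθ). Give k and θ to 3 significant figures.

For Gamma(k, scale θ): mean = kθ, variance = kθ², so CV = 1/√k.
CV = 0.6, hence k = 1/CV² = 2.78.
Then θ = mean/k = 289/2.78 = 104.

k ≈ 2.78, θ ≈ 104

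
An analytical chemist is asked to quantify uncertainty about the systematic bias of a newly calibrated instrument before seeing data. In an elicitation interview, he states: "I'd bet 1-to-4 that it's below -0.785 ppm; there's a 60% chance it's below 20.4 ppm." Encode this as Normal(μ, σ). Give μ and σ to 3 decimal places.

μ = 15.498, σ = 19.348

The p-quantile of Normal(μ,σ) is μ + z_p·σ, with z_{0.2} = -0.8416 and z_{0.6} = 0.2533.
Eliminate σ: μ = (z₂·x₁ − z₁·x₂)/(z₂ − z₁) = (0.2533·-0.785 − (-0.8416)·20.4)/1.095 = 15.498.
Then σ = (x₂ − x₁)/(z₂ − z₁) = (20.4 − -0.785)/1.095 = 19.348.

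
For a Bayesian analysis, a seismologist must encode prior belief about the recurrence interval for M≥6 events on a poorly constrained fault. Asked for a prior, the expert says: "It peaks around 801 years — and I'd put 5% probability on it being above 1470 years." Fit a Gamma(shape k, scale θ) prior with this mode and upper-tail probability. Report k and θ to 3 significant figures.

Gamma(k,θ) with k>1 has mode (k−1)θ, so θ = 801/(k−1).
Need P(X < 1470) = 0.95 with θ tied to k this way. Start at k = 2, θ = 801: P(X<1470) ≈ 0.548.
Too low — raise k to concentrate. Iterating converges to k ≈ 8.55.
Then θ = 801/(8.55−1) ≈ 106.

k ≈ 8.55, θ ≈ 106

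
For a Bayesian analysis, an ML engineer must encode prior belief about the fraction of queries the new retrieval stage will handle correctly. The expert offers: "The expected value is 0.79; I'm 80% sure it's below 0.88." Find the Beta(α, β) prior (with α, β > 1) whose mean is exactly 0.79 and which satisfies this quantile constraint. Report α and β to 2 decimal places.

α ≈ 11.86, β ≈ 3.15

With mean 0.79 fixed, write α = 0.79s, β = 0.21s where s = α+β.
Need P(θ < 0.88) = 0.8 under Beta(0.79s, 0.21s). Normal approximation: (q−m)/√(m(1−m)/s) ≈ z_{0.8} = 0.842, so s ≈ 0.79·0.21·(0.842)²/(0.88−0.79)² = 14.5.
At s = 14.5: P(θ<0.88) ≈ 0.795. Adjusting to match 0.8 gives s ≈ 15.01.
So α = 0.79·15.01 ≈ 11.86, β = 0.21·15.01 ≈ 3.15.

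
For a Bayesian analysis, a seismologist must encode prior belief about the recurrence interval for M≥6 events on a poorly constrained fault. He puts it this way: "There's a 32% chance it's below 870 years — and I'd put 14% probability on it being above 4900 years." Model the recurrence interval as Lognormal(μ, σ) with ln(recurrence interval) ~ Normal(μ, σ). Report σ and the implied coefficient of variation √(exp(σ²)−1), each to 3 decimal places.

σ ≈ 1.117, CV ≈ 1.575

If T ~ Lognormal(μ,σ) then ln T ~ Normal(μ,σ), so the p-quantile of ln T is μ + z_p·σ.
ln(870) = 6.768 and ln(4900) = 8.497; z_{0.32} = -0.4677, z_{0.86} = 1.08.
σ = (8.497 − 6.768)/(1.08 − (-0.4677)) = 1.117.
μ = 6.768 − (-0.4677)·1.117 = 7.291.
CV = √(exp(σ²)−1) = √(exp(1.2468)−1) = 1.575.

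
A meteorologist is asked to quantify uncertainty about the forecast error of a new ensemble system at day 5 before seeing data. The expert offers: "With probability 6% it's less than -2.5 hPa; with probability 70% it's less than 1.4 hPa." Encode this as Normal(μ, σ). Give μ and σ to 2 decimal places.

For Normal(μ,σ), the p-quantile is μ + z_p·σ. Here z_{0.06} = -1.555, z_{0.7} = 0.5244.
So -2.5 = μ − 1.555σ and 1.4 = μ + 0.5244σ.
Subtracting: σ = (1.4 − -2.5)/(0.5244 − (-1.555)) = 1.88.
Then μ = -2.5 − (-1.555)·1.88 = 0.42.

μ = 0.42, σ = 1.88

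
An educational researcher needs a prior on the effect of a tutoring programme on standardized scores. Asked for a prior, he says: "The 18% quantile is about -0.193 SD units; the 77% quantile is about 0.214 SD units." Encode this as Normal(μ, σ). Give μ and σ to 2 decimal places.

For Normal(μ,σ), the p-quantile is μ + z_p·σ. Here z_{0.18} = -0.9154, z_{0.77} = 0.7388.
So -0.193 = μ − 0.9154σ and 0.214 = μ + 0.7388σ.
Subtracting: σ = (0.214 − -0.193)/(0.7388 − (-0.9154)) = 0.25.
Then μ = -0.193 − (-0.9154)·0.25 = 0.03.

μ = 0.03, σ = 0.25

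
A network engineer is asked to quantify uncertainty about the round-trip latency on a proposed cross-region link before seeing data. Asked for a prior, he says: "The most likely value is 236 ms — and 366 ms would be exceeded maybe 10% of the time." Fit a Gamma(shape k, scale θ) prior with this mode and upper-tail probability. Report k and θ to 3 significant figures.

Gamma(k,θ) with k>1 has mode (k−1)θ, so θ = 236/(k−1).
Need P(X < 366) = 0.9 with θ tied to k this way. Start at k = 2, θ = 236: P(X<366) ≈ 0.459.
Too low — raise k to concentrate. Iterating converges to k ≈ 10.7.
Then θ = 236/(10.7−1) ≈ 24.3.

k ≈ 10.7, θ ≈ 24.3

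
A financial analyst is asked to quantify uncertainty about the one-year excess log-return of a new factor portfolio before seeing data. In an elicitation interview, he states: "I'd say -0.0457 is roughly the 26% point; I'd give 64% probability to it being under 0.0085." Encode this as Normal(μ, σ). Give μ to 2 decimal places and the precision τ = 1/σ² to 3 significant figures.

μ = -0.01, τ = 342

For Normal(μ,σ), the p-quantile is μ + z_p·σ. Here z_{0.26} = -0.6433, z_{0.64} = 0.3585.
So -0.0457 = μ − 0.6433σ and 0.0085 = μ + 0.3585σ.
Subtracting: σ = (0.0085 − -0.0457)/(0.3585 − (-0.6433)) = 0.05.
Then μ = -0.0457 − (-0.6433)·0.05 = -0.01.
Precision τ = 1/σ² = 1/0.0541² = 342.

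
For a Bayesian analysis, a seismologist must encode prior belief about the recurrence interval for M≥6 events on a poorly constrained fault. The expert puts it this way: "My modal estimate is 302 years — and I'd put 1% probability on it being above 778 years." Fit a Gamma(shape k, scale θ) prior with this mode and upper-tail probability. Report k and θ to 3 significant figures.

k ≈ 6.21, θ ≈ 58

Gamma(k,θ) with k>1 has mode (k−1)θ, so θ = 302/(k−1).
Need P(X < 778) = 0.99 with θ tied to k this way. Start at k = 2, θ = 302: P(X<778) ≈ 0.728.
Too low — raise k to concentrate. Iterating converges to k ≈ 6.21.
Then θ = 302/(6.21−1) ≈ 58.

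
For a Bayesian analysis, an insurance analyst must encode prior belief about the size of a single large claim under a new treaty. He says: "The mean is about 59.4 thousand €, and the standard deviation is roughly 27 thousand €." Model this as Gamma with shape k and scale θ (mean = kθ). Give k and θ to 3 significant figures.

k ≈ 4.84, θ ≈ 12.3

For Gamma(k, scale θ): mean = kθ, variance = kθ², so CV = 1/√k.
CV = SD/mean = 27/59.4 = 0.4545, hence k = 1/CV² = 4.84.
Then θ = mean/k = 59.4/4.84 = 12.3.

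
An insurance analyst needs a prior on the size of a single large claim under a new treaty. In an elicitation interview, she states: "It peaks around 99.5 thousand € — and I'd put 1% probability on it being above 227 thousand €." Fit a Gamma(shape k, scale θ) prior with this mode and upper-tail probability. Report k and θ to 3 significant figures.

k ≈ 8.03, θ ≈ 14.1

Gamma(k,θ) with k>1 has mode (k−1)θ, so θ = 99.5/(k−1).
Need P(X < 227) = 0.99 with θ tied to k this way. Start at k = 2, θ = 99.5: P(X<227) ≈ 0.665.
Too low — raise k to concentrate. Iterating converges to k ≈ 8.03.
Then θ = 99.5/(8.03−1) ≈ 14.1.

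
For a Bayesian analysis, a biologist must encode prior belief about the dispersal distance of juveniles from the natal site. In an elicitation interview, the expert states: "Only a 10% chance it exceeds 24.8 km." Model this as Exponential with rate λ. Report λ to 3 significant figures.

λ ≈ 0.0928

P(T > 24.8) = e^(−λ·24.8) = 0.1, so λ = −ln(0.1)/24.8 = 0.0928.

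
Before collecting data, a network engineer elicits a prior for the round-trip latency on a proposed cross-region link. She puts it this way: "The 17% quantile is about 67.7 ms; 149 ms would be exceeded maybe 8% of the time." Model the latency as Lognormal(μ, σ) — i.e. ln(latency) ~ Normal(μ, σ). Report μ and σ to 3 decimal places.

μ ≈ 4.534, σ ≈ 0.334

If T ~ Lognormal(μ,σ) then ln T ~ Normal(μ,σ), so the p-quantile of ln T is μ + z_p·σ.
ln(67.7) = 4.215 and ln(149) = 5.004; z_{0.17} = -0.9542, z_{0.92} = 1.405.
σ = (5.004 − 4.215)/(1.405 − (-0.9542)) = 0.334.
μ = 4.215 − (-0.9542)·0.334 = 4.534.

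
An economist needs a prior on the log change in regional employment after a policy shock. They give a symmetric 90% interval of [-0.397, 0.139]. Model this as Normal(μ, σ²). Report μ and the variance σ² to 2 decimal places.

A symmetric 90% interval runs μ ± z·σ with z = 1.645.
Half-width = 0.268, so σ = 0.268/1.645 = 0.163 and σ² = 0.03.
μ is the interval midpoint, -0.13.

μ = -0.13, σ² = 0.03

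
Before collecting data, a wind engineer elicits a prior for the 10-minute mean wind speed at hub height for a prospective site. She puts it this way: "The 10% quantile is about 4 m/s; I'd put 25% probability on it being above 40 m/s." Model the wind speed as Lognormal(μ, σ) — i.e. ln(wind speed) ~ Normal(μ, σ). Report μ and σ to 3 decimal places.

If T ~ Lognormal(μ,σ) then ln T ~ Normal(μ,σ), so the p-quantile of ln T is μ + z_p·σ.
ln(4) = 1.386 and ln(40) = 3.689; z_{0.1} = -1.282, z_{0.75} = 0.6745.
σ = (3.689 − 1.386)/(0.6745 − (-1.282)) = 1.177.
μ = 1.386 − (-1.282)·1.177 = 2.895.

μ ≈ 2.895, σ ≈ 1.177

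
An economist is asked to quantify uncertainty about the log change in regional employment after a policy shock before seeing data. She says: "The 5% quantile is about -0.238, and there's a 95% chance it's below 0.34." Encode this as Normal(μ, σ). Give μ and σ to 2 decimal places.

The p-quantile of Normal(μ,σ) is μ + z_p·σ, with z_{0.05} = -1.645 and z_{0.95} = 1.645.
Eliminate σ: μ = (z₂·x₁ − z₁·x₂)/(z₂ − z₁) = (1.645·-0.238 − (-1.645)·0.34)/3.29 = 0.05.
Then σ = (x₂ − x₁)/(z₂ − z₁) = (0.34 − -0.238)/3.29 = 0.18.

μ = 0.05, σ = 0.18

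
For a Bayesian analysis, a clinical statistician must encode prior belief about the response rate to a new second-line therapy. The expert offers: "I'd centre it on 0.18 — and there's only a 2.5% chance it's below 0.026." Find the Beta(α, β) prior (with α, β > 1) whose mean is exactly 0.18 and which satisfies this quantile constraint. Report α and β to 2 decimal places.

α ≈ 2.06, β ≈ 9.38

With mean 0.18 fixed, write α = 0.18s, β = 0.82s where s = α+β.
Need P(θ < 0.026) = 0.025 under Beta(0.18s, 0.82s). Normal approximation: (q−m)/√(m(1−m)/s) ≈ z_{0.025} = -1.96, so s ≈ 0.18·0.82·(-1.96)²/(0.026−0.18)² = 23.9.
At s = 23.9: P(θ<0.026) ≈ 0.001. Adjusting to match 0.025 gives s ≈ 11.43.
So α = 0.18·11.43 ≈ 2.06, β = 0.82·11.43 ≈ 9.38.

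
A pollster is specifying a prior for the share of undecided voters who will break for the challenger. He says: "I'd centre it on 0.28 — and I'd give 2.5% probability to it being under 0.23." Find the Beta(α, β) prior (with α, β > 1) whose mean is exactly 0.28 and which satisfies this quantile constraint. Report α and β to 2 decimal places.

α ≈ 81.53, β ≈ 209.65

With mean 0.28 fixed, write α = 0.28s, β = 0.72s where s = α+β.
Need P(θ < 0.23) = 0.025 under Beta(0.28s, 0.72s). Normal approximation: (q−m)/√(m(1−m)/s) ≈ z_{0.025} = -1.96, so s ≈ 0.28·0.72·(-1.96)²/(0.23−0.28)² = 309.8.
At s = 309.8: P(θ<0.23) ≈ 0.022. Adjusting to match 0.025 gives s ≈ 291.18.
So α = 0.28·291.18 ≈ 81.53, β = 0.72·291.18 ≈ 209.65.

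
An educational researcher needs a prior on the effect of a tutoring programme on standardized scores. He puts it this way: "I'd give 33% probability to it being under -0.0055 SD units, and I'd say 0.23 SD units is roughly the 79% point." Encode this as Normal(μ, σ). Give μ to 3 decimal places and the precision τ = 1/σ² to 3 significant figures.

The p-quantile of Normal(μ,σ) is μ + z_p·σ, with z_{0.33} = -0.4399 and z_{0.79} = 0.8064.
Eliminate σ: μ = (z₂·x₁ − z₁·x₂)/(z₂ − z₁) = (0.8064·-0.0055 − (-0.4399)·0.23)/1.246 = 0.078.
Then σ = (x₂ − x₁)/(z₂ − z₁) = (0.23 − -0.0055)/1.246 = 0.189.
Precision τ = 1/σ² = 1/0.189² = 28.

μ = 0.078, τ = 28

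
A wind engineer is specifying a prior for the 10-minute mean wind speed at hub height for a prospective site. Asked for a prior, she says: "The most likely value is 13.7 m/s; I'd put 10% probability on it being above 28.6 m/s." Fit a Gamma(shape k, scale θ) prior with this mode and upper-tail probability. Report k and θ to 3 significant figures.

k ≈ 4.55, θ ≈ 3.86

Gamma(k,θ) with k>1 has mode (k−1)θ, so θ = 13.7/(k−1).
Need P(X < 28.6) = 0.9 with θ tied to k this way. Start at k = 2, θ = 13.7: P(X<28.6) ≈ 0.617.
Too low — raise k to concentrate. Iterating converges to k ≈ 4.55.
Then θ = 13.7/(4.55−1) ≈ 3.86.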